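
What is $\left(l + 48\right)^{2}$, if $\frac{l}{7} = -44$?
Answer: $67600$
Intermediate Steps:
$l = -308$ ($l = 7 \left(-44\right) = -308$)
$\left(l + 48\right)^{2} = \left(-308 + 48\right)^{2} = \left(-260\right)^{2} = 67600$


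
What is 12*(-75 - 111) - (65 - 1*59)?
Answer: -2238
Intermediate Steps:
12*(-75 - 111) - (65 - 1*59) = 12*(-186) - (65 - 59) = -2232 - 1*6 = -2232 - 6 = -2238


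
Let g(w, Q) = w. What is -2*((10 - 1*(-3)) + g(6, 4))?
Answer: -38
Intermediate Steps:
-2*((10 - 1*(-3)) + g(6, 4)) = -2*((10 - 1*(-3)) + 6) = -2*((10 + 3) + 6) = -2*(13 + 6) = -2*19 = -38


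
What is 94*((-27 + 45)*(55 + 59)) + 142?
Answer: 193030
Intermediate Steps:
94*((-27 + 45)*(55 + 59)) + 142 = 94*(18*114) + 142 = 94*2052 + 142 = 192888 + 142 = 193030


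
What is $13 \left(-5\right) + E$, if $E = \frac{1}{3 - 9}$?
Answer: $- \frac{391}{6} \approx -65.167$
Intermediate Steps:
$E = - \frac{1}{6}$ ($E = \frac{1}{-6} = - \frac{1}{6} \approx -0.16667$)
$13 \left(-5\right) + E = 13 \left(-5\right) - \frac{1}{6} = -65 - \frac{1}{6} = - \frac{391}{6}$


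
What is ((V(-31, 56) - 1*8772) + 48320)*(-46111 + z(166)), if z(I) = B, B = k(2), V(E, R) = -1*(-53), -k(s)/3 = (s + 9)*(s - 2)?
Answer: -1826041711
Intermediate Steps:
k(s) = -3*(-2 + s)*(9 + s) (k(s) = -3*(s + 9)*(s - 2) = -3*(9 + s)*(-2 + s) = -3*(-2 + s)*(9 + s))
V(E, R) = 53
B = 0 (B = 54 - 21*2 - 3*2**2 = 54 - 42 - 3*4 = 54 - 42 - 12 = 0)
z(I) = 0
((V(-31, 56) - 1*8772) + 48320)*(-46111 + z(166)) = ((53 - 1*8772) + 48320)*(-46111 + 0) = ((53 - 8772) + 48320)*(-46111) = (-8719 + 48320)*(-46111) = 39601*(-46111) = -1826041711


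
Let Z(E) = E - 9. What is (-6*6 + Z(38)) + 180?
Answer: 173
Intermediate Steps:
Z(E) = -9 + E
(-6*6 + Z(38)) + 180 = (-6*6 + (-9 + 38)) + 180 = (-36 + 29) + 180 = -7 + 180 = 173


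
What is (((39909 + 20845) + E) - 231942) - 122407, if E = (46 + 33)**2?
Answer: -287354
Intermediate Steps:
E = 6241 (E = 79**2 = 6241)
(((39909 + 20845) + E) - 231942) - 122407 = (((39909 + 20845) + 6241) - 231942) - 122407 = ((60754 + 6241) - 231942) - 122407 = (66995 - 231942) - 122407 = -164947 - 122407 = -287354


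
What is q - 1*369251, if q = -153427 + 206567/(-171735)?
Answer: -89762312897/171735 ≈ -5.2268e+5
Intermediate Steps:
q = -26348992412/171735 (q = -153427 + 206567*(-1/171735) = -153427 - 206567/171735 = -26348992412/171735 ≈ -1.5343e+5)
q - 1*369251 = -26348992412/171735 - 1*369251 = -26348992412/171735 - 369251 = -89762312897/171735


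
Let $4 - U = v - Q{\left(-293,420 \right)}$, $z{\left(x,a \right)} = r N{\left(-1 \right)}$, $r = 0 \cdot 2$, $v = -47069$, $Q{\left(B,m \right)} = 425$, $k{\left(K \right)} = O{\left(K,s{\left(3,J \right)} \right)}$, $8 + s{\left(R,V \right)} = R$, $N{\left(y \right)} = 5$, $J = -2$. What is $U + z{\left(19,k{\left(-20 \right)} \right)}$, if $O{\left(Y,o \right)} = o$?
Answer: $47498$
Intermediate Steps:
$s{\left(R,V \right)} = -8 + R$
$k{\left(K \right)} = -5$ ($k{\left(K \right)} = -8 + 3 = -5$)
$r = 0$
$z{\left(x,a \right)} = 0$ ($z{\left(x,a \right)} = 0 \cdot 5 = 0$)
$U = 47498$ ($U = 4 - \left(-47069 - 425\right) = 4 - -47494 = 4 + 47494 = 47498$)
$U + z{\left(19,k{\left(-20 \right)} \right)} = 47498 + 0 = 47498$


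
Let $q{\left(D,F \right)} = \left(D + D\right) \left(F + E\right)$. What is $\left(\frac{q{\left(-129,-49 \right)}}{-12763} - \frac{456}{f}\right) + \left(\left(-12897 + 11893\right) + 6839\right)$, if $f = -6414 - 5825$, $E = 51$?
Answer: $\frac{911476228347}{156206357} \approx 5835.1$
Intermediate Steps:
$q{\left(D,F \right)} = 2 D \left(51 + F\right)$ ($q{\left(D,F \right)} = \left(D + D\right) \left(F + 51\right) = 2 D \left(51 + F\right)$)
$f = -12239$
$\left(\frac{q{\left(-129,-49 \right)}}{-12763} - \frac{456}{f}\right) + \left(\left(-12897 + 11893\right) + 6839\right) = \left(\frac{2 \left(-129\right) \left(51 - 49\right)}{-12763} - \frac{456}{-12239}\right) + \left(\left(-12897 + 11893\right) + 6839\right) = \left(2 \left(-129\right) 2 \left(- \frac{1}{12763}\right) - - \frac{456}{12239}\right) + \left(-1004 + 6839\right) = \left(\left(-516\right) \left(- \frac{1}{12763}\right) + \frac{456}{12239}\right) + 5835 = \left(\frac{516}{12763} + \frac{456}{12239}\right) + 5835 = \frac{12135252}{156206357} + 5835 = \frac{911476228347}{156206357}$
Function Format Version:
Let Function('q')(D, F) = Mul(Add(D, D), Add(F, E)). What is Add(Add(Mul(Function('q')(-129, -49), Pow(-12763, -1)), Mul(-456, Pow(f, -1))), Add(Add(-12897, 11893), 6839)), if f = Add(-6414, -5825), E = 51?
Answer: Rational(911476228347, 156206357) ≈ 5835.1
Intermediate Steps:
Function('q')(D, F) = Mul(2, D, Add(51, F)) (Function('q')(D, F) = Mul(Add(D, D), Add(F, 51)) = Mul(Mul(2, D), Add(51, F)) = Mul(2, D, Add(51, F)))
f = -12239
Add(Add(Mul(Function('q')(-129, -49), Pow(-12763, -1)), Mul(-456, Pow(f, -1))), Add(Add(-12897, 11893), 6839)) = Add(Add(Mul(Mul(2, -129, Add(51, -49)), Pow(-12763, -1)), Mul(-456, Pow(-12239, -1))), Add(Add(-12897, 11893), 6839)) = Add(Add(Mul(Mul(2, -129, 2), Rational(-1, 12763)), Mul(-456, Rational(-1, 12239))), Add(-1004, 6839)) = Add(Add(Mul(-516, Rational(-1, 12763)), Rational(456, 12239)), 5835) = Add(Add(Rational(516, 12763), Rational(456, 12239)), 5835) = Add(Rational(12135252, 156206357), 5835) = Rational(911476228347, 156206357)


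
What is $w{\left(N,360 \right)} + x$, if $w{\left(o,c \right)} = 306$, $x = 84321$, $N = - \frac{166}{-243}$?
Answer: $84627$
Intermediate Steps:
$N = \frac{166}{243}$ ($N = \left(-166\right) \left(- \frac{1}{243}\right) = \frac{166}{243} \approx 0.68313$)
$w{\left(N,360 \right)} + x = 306 + 84321 = 84627$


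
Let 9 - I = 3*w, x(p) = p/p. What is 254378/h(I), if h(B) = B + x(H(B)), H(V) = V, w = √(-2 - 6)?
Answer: 635945/43 + 381567*I*√2/43 ≈ 14789.0 + 12549.0*I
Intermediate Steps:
w = 2*I*√2 (w = √(-8) = 2*I*√2 ≈ 2.8284*I)
x(p) = 1
I = 9 - 6*I*√2 (I = 9 - 3*2*I*√2 = 9 - 6*I*√2 ≈ 9.0 - 8.4853*I)
h(B) = 1 + B (h(B) = B + 1 = 1 + B)
254378/h(I) = 254378/(1 + (9 - 6*I*√2)) = 254378/(10 - 6*I*√2)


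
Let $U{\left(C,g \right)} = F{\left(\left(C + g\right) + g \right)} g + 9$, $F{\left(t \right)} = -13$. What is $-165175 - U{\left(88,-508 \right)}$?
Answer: $-171788$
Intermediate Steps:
$U{\left(C,g \right)} = 9 - 13 g$ ($U{\left(C,g \right)} = - 13 g + 9 = 9 - 13 g$)
$-165175 - U{\left(88,-508 \right)} = -165175 - \left(9 - -6604\right) = -165175 - \left(9 + 6604\right) = -165175 - 6613 = -171788$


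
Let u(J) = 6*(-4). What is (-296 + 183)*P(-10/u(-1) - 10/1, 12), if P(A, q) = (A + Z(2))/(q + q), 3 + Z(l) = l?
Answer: 14351/288 ≈ 49.830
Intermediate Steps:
u(J) = -24
Z(l) = -3 + l
P(A, q) = (-1 + A)/(2*q) (P(A, q) = (A + (-3 + 2))/(q + q) = (A - 1)/((2*q)) = (-1 + A)*(1/(2*q)) = (-1 + A)/(2*q))
(-296 + 183)*P(-10/u(-1) - 10/1, 12) = (-296 + 183)*((½)*(-1 + (-10/(-24) - 10/1))/12) = -113*(-1 + (-10*(-1/24) - 10*1))/(2*12) = -113*(-1 + (5/12 - 10))/(2*12) = -113*(-1 - 115/12)/(2*12) = -113*(-127)/(2*12*12) = -113*(-127/288) = 14351/288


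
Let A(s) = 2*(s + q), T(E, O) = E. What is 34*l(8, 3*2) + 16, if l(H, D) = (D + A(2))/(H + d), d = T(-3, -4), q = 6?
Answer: 828/5 ≈ 165.60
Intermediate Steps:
d = -3
A(s) = 12 + 2*s (A(s) = 2*(s + 6) = 2*(6 + s) = 12 + 2*s)
l(H, D) = (16 + D)/(-3 + H) (l(H, D) = (D + (12 + 2*2))/(H - 3) = (D + (12 + 4))/(-3 + H) = (D + 16)/(-3 + H) = (16 + D)/(-3 + H))
34*l(8, 3*2) + 16 = 34*((16 + 3*2)/(-3 + 8)) + 16 = 34*((16 + 6)/5) + 16 = 34*((⅕)*22) + 16 = 34*(22/5) + 16 = 748/5 + 16 = 828/5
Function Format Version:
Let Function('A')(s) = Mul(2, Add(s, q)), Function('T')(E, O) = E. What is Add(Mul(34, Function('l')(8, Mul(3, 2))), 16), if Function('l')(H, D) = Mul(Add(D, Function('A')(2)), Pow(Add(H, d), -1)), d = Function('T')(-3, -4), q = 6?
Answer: Rational(828, 5) ≈ 165.60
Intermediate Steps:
d = -3
Function('A')(s) = Add(12, Mul(2, s)) (Function('A')(s) = Mul(2, Add(s, 6)) = Mul(2, Add(6, s)) = Add(12, Mul(2, s)))
Function('l')(H, D) = Mul(Pow(Add(-3, H), -1), Add(16, D)) (Function('l')(H, D) = Mul(Add(D, Add(12, Mul(2, 2))), Pow(Add(H, -3), -1)) = Mul(Add(D, Add(12, 4)), Pow(Add(-3, H), -1)) = Mul(Add(D, 16), Pow(Add(-3, H), -1)) = Mul(Add(16, D), Pow(Add(-3, H), -1)) = Mul(Pow(Add(-3, H), -1), Add(16, D)))
Add(Mul(34, Function('l')(8, Mul(3, 2))), 16) = Add(Mul(34, Mul(Pow(Add(-3, 8), -1), Add(16, Mul(3, 2)))), 16) = Add(Mul(34, Mul(Pow(5, -1), Add(16, 6))), 16) = Add(Mul(34, Mul(Rational(1, 5), 22)), 16) = Add(Mul(34, Rational(22, 5)), 16) = Add(Rational(748, 5), 16) = Rational(828, 5)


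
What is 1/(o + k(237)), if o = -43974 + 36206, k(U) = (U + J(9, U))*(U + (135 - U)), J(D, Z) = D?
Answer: 1/25442 ≈ 3.9305e-5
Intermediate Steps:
k(U) = 1215 + 135*U (k(U) = (U + 9)*(U + (135 - U)) = (9 + U)*135 = 1215 + 135*U)
o = -7768
1/(o + k(237)) = 1/(-7768 + (1215 + 135*237)) = 1/(-7768 + (1215 + 31995)) = 1/(-7768 + 33210) = 1/25442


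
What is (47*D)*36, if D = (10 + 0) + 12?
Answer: 37224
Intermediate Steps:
D = 22 (D = 10 + 12 = 22)
(47*D)*36 = (47*22)*36 = 1034*36 = 37224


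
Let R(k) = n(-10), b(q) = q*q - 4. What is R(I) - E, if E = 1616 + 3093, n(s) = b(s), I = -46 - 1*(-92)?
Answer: -4613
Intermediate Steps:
b(q) = -4 + q² (b(q) = q² - 4 = -4 + q²)
I = 46 (I = -46 + 92 = 46)
n(s) = -4 + s²
E = 4709
R(k) = 96 (R(k) = -4 + (-10)² = -4 + 100 = 96)
R(I) - E = 96 - 1*4709 = 96 - 4709 = -4613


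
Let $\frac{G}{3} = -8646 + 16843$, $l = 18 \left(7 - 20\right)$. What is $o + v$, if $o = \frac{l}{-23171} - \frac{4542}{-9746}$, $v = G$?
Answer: $\frac{2776679712876}{112912283} \approx 24591.0$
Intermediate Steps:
$l = -234$ ($l = 18 \left(-13\right) = -234$)
$G = 24591$ ($G = 3 \left(-8646 + 16843\right) = 3 \cdot 8197 = 24591$)
$v = 24591$
$o = \frac{53761623}{112912283}$ ($o = - \frac{234}{-23171} - \frac{4542}{-9746} = \left(-234\right) \left(- \frac{1}{23171}\right) - - \frac{2271}{4873} = \frac{234}{23171} + \frac{2271}{4873} = \frac{53761623}{112912283} \approx 0.47614$)
$o + v = \frac{53761623}{112912283} + 24591 = \frac{2776679712876}{112912283}$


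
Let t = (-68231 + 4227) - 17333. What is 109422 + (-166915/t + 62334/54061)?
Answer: 481160086698427/4397159557 ≈ 1.0943e+5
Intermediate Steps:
t = -81337 (t = -64004 - 17333 = -81337)
109422 + (-166915/t + 62334/54061) = 109422 + (-166915/(-81337) + 62334/54061) = 109422 + (-166915*(-1/81337) + 62334*(1/54061)) = 109422 + (166915/81337 + 62334/54061) = 109422 + 14093652373/4397159557 = 481160086698427/4397159557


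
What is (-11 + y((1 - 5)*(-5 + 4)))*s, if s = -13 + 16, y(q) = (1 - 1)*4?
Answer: -33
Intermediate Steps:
y(q) = 0 (y(q) = 0*4 = 0)
s = 3
(-11 + y((1 - 5)*(-5 + 4)))*s = (-11 + 0)*3 = -11*3 = -33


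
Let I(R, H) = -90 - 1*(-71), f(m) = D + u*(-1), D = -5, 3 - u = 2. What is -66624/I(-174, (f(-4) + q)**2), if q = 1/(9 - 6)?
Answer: 66624/19 ≈ 3506.5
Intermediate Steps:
u = 1 (u = 3 - 1*2 = 3 - 2 = 1)
q = 1/3 ≈ 0.33333
f(m) = -6 (f(m) = -5 + 1*(-1) = -5 - 1 = -6)
I(R, H) = -19 (I(R, H) = -90 + 71 = -19)
-66624/I(-174, (f(-4) + q)**2) = -66624/(-19) = -66624*(-1/19) = 66624/19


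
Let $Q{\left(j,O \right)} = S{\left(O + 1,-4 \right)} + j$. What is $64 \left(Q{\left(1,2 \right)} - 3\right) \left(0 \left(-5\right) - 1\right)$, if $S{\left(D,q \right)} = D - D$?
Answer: $128$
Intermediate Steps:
$S{\left(D,q \right)} = 0$
$Q{\left(j,O \right)} = j$ ($Q{\left(j,O \right)} = 0 + j = j$)
$64 \left(Q{\left(1,2 \right)} - 3\right) \left(0 \left(-5\right) - 1\right) = 64 \left(1 - 3\right) \left(0 \left(-5\right) - 1\right) = 64 \left(1 - 3\right) \left(0 - 1\right) = 64 \left(-2\right) \left(-1\right) = \left(-128\right) \left(-1\right) = 128$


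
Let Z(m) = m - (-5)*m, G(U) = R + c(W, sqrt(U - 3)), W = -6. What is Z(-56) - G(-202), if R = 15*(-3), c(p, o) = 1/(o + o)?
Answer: -291 + I*sqrt(205)/410 ≈ -291.0 + 0.034922*I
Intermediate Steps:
c(p, o) = 1/(2*o)
R = -45
G(U) = -45 + 1/(2*sqrt(-3 + U)) (G(U) = -45 + 1/(2*(sqrt(U - 3))) = -45 + 1/(2*(sqrt(-3 + U))) = -45 + 1/(2*sqrt(-3 + U)))
Z(m) = 6*m (Z(m) = m + 5*m = 6*m)
Z(-56) - G(-202) = 6*(-56) - (-45 + 1/(2*sqrt(-3 - 202))) = -336 - (-45 + 1/(2*sqrt(-205))) = -336 - (-45 + (-I*sqrt(205)/205)/2) = -336 - (-45 - I*sqrt(205)/410) = -336 + (45 + I*sqrt(205)/410) = -291 + I*sqrt(205)/410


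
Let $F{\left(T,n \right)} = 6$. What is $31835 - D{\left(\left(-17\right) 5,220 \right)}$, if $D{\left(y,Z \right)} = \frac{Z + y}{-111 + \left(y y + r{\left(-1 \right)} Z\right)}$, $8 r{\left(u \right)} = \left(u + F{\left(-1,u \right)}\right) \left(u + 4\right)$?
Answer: $\frac{479211985}{15053} \approx 31835.0$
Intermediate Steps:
$r{\left(u \right)} = \frac{\left(4 + u\right) \left(6 + u\right)}{8}$ ($r{\left(u \right)} = \frac{\left(u + 6\right) \left(u + 4\right)}{8} = \frac{\left(6 + u\right) \left(4 + u\right)}{8} = \frac{\left(4 + u\right) \left(6 + u\right)}{8}$)
$D{\left(y,Z \right)} = \frac{Z + y}{-111 + y^{2} + \frac{15 Z}{8}}$ ($D{\left(y,Z \right)} = \frac{Z + y}{-111 + \left(y y + \left(3 + \frac{\left(-1\right)^{2}}{8} + \frac{5}{4} \left(-1\right)\right) Z\right)} = \frac{Z + y}{-111 + \left(y^{2} + \left(3 + \frac{1}{8} \cdot 1 - \frac{5}{4}\right) Z\right)} = \frac{Z + y}{-111 + \left(y^{2} + \left(3 + \frac{1}{8} - \frac{5}{4}\right) Z\right)} = \frac{Z + y}{-111 + \left(y^{2} + \frac{15 Z}{8}\right)} = \frac{Z + y}{-111 + y^{2} + \frac{15 Z}{8}}$)
$31835 - D{\left(\left(-17\right) 5,220 \right)} = 31835 - \frac{8 \left(220 - 85\right)}{-888 + 8 \left(\left(-17\right) 5\right)^{2} + 15 \cdot 220} = 31835 - \frac{8 \left(220 - 85\right)}{-888 + 8 \left(-85\right)^{2} + 3300} = 31835 - 8 \frac{1}{-888 + 8 \cdot 7225 + 3300} \cdot 135 = 31835 - 8 \frac{1}{-888 + 57800 + 3300} \cdot 135 = 31835 - 8 \cdot \frac{1}{60212} \cdot 135 = 31835 - \frac{270}{15053} = \frac{479211985}{15053}$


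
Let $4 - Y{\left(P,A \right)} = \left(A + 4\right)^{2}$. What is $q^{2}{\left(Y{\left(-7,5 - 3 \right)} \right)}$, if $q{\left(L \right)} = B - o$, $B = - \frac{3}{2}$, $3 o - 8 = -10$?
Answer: $\frac{25}{36} \approx 0.69444$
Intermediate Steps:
$o = - \frac{2}{3}$ ($o = \frac{8}{3} + \frac{1}{3} \left(-10\right) = \frac{8}{3} - \frac{10}{3} = - \frac{2}{3} \approx -0.66667$)
$B = - \frac{3}{2}$ ($B = \left(-3\right) \frac{1}{2} = - \frac{3}{2} \approx -1.5$)
$Y{\left(P,A \right)} = 4 - \left(4 + A\right)^{2}$ ($Y{\left(P,A \right)} = 4 - \left(A + 4\right)^{2} = 4 - \left(4 + A\right)^{2}$)
$q{\left(L \right)} = - \frac{5}{6}$ ($q{\left(L \right)} = - \frac{3}{2} - - \frac{2}{3} = - \frac{3}{2} + \frac{2}{3} = - \frac{5}{6}$)
$q^{2}{\left(Y{\left(-7,5 - 3 \right)} \right)} = \left(- \frac{5}{6}\right)^{2} = \frac{25}{36}$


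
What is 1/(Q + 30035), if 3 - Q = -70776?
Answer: 1/100814 ≈ 9.9193e-6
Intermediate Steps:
Q = 70779 (Q = 3 - 1*(-70776) = 3 + 70776 = 70779)
1/(Q + 30035) = 1/(70779 + 30035) = 1/100814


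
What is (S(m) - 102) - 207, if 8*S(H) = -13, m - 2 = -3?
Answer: -2485/8 ≈ -310.63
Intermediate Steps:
m = -1 (m = 2 - 3 = -1)
S(H) = -13/8 (S(H) = (1/8)*(-13) = -13/8)
(S(m) - 102) - 207 = (-13/8 - 102) - 207 = -829/8 - 207 = -2485/8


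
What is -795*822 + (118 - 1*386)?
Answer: -653758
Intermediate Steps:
-795*822 + (118 - 1*386) = -653490 + (118 - 386) = -653490 - 268 = -653758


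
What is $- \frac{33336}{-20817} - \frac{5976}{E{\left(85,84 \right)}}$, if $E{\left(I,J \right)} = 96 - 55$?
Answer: $- \frac{13670624}{94833} \approx -144.15$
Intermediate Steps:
$E{\left(I,J \right)} = 41$
$- \frac{33336}{-20817} - \frac{5976}{E{\left(85,84 \right)}} = - \frac{33336}{-20817} - \frac{5976}{41} = \left(-33336\right) \left(- \frac{1}{20817}\right) - \frac{5976}{41} = \frac{3704}{2313} - \frac{5976}{41} = - \frac{13670624}{94833}$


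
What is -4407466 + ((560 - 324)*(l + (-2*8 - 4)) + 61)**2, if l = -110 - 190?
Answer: 5689653215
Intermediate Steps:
l = -300
-4407466 + ((560 - 324)*(l + (-2*8 - 4)) + 61)**2 = -4407466 + ((560 - 324)*(-300 + (-2*8 - 4)) + 61)**2 = -4407466 + (236*(-300 + (-16 - 4)) + 61)**2 = -4407466 + (236*(-300 - 20) + 61)**2 = -4407466 + (236*(-320) + 61)**2 = -4407466 + (-75520 + 61)**2 = -4407466 + (-75459)**2 = -4407466 + 5694060681 = 5689653215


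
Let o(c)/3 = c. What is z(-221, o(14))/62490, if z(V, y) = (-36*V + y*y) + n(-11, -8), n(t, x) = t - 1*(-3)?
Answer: 4856/31245 ≈ 0.15542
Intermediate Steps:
n(t, x) = 3 + t (n(t, x) = t + 3 = 3 + t)
o(c) = 3*c
z(V, y) = -8 + y² - 36*V (z(V, y) = (-36*V + y*y) + (3 - 11) = (-36*V + y²) - 8 = (y² - 36*V) - 8 = -8 + y² - 36*V)
z(-221, o(14))/62490 = (-8 + (3*14)² - 36*(-221))/62490 = (-8 + 42² + 7956)*(1/62490) = (-8 + 1764 + 7956)*(1/62490) = 9712*(1/62490) = 4856/31245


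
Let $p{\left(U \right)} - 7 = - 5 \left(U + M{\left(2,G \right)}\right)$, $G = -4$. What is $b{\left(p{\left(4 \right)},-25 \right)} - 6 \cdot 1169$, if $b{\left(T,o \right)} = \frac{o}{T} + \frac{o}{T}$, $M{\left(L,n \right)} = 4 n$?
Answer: $- \frac{469988}{67} \approx -7014.8$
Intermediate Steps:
$p{\left(U \right)} = 87 - 5 U$ ($p{\left(U \right)} = 7 - 5 \left(U + 4 \left(-4\right)\right) = 7 - 5 \left(U - 16\right) = 7 - 5 \left(-16 + U\right) = 7 - \left(-80 + 5 U\right) = 87 - 5 U$)
$b{\left(T,o \right)} = \frac{2 o}{T}$
$b{\left(p{\left(4 \right)},-25 \right)} - 6 \cdot 1169 = 2 \left(-25\right) \frac{1}{87 - 20} - 6 \cdot 1169 = 2 \left(-25\right) \frac{1}{87 - 20} - 7014 = 2 \left(-25\right) \frac{1}{67} - 7014 = - \frac{50}{67} - 7014 = - \frac{469988}{67}$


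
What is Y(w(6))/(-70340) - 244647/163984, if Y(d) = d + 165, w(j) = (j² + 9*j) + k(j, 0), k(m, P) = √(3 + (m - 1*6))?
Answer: -862514295/576731728 - √3/70340 ≈ -1.4955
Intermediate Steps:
k(m, P) = √(-3 + m) (k(m, P) = √(3 + (m - 6)) = √(3 + (-6 + m)) = √(-3 + m))
w(j) = j² + √(-3 + j) + 9*j (w(j) = (j² + 9*j) + √(-3 + j) = j² + √(-3 + j) + 9*j)
Y(d) = 165 + d
Y(w(6))/(-70340) - 244647/163984 = (165 + (6² + √(-3 + 6) + 9*6))/(-70340) - 244647/163984 = (165 + (36 + √3 + 54))*(-1/70340) - 244647*1/163984 = (165 + (90 + √3))*(-1/70340) - 244647/163984 = (255 + √3)*(-1/70340) - 244647/163984 = (-51/14068 - √3/70340) - 244647/163984 = -862514295/576731728 - √3/70340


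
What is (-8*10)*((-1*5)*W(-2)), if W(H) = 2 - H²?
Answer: -800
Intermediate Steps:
(-8*10)*((-1*5)*W(-2)) = (-8*10)*((-1*5)*(2 - 1*(-2)²)) = -(-400)*(2 - 1*4) = -(-400)*(2 - 4) = -(-400)*(-2) = -80*10 = -800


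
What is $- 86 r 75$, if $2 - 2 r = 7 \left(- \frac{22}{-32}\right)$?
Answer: $\frac{145125}{16} \approx 9070.3$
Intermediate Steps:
$r = - \frac{45}{32}$ ($r = 1 - \frac{7 \left(- \frac{22}{-32}\right)}{2} = 1 - \frac{7 \left(\left(-22\right) \left(- \frac{1}{32}\right)\right)}{2} = 1 - \frac{7 \cdot \frac{11}{16}}{2} = 1 - \frac{77}{32} = - \frac{45}{32} \approx -1.4063$)
$- 86 r 75 = \left(-86\right) \left(- \frac{45}{32}\right) 75 = \frac{1935}{16} \cdot 75 = \frac{145125}{16}$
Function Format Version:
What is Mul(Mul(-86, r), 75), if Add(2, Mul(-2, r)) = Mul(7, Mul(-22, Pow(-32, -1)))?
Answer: Rational(145125, 16) ≈ 9070.3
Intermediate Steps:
r = Rational(-45, 32) (r = Add(1, Mul(Rational(-1, 2), Mul(7, Mul(-22, Pow(-32, -1))))) = Add(1, Mul(Rational(-1, 2), Mul(7, Mul(-22, Rational(-1, 32))))) = Add(1, Mul(Rational(-1, 2), Mul(7, Rational(11, 16)))) = Add(1, Mul(Rational(-1, 2), Rational(77, 16))) = Add(1, Rational(-77, 32)) = Rational(-45, 32) ≈ -1.4063)
Mul(Mul(-86, r), 75) = Mul(Mul(-86, Rational(-45, 32)), 75) = Mul(Rational(1935, 16), 75) = Rational(145125, 16)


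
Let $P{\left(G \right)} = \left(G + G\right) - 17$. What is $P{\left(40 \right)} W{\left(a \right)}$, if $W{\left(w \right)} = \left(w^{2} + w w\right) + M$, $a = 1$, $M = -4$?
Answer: $-126$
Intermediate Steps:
$P{\left(G \right)} = -17 + 2 G$ ($P{\left(G \right)} = 2 G - 17 = -17 + 2 G$)
$W{\left(w \right)} = -4 + 2 w^{2}$ ($W{\left(w \right)} = \left(w^{2} + w w\right) - 4 = \left(w^{2} + w^{2}\right) - 4 = 2 w^{2} - 4 = -4 + 2 w^{2}$)
$P{\left(40 \right)} W{\left(a \right)} = \left(-17 + 2 \cdot 40\right) \left(-4 + 2 \cdot 1^{2}\right) = \left(-17 + 80\right) \left(-4 + 2 \cdot 1\right) = 63 \left(-4 + 2\right) = 63 \left(-2\right) = -126$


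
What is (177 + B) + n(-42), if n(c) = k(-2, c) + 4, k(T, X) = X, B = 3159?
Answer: 3298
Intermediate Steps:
n(c) = 4 + c (n(c) = c + 4 = 4 + c)
(177 + B) + n(-42) = (177 + 3159) + (4 - 42) = 3336 - 38 = 3298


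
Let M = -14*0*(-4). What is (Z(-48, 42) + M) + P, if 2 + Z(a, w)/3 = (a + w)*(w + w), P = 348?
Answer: -1170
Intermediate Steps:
M = 0 (M = 0*(-4) = 0)
Z(a, w) = -6 + 6*w*(a + w) (Z(a, w) = -6 + 3*((a + w)*(w + w)) = -6 + 3*((a + w)*(2*w)) = -6 + 3*(2*w*(a + w)) = -6 + 6*w*(a + w))
(Z(-48, 42) + M) + P = ((-6 + 6*42² + 6*(-48)*42) + 0) + 348 = ((-6 + 6*1764 - 12096) + 0) + 348 = ((-6 + 10584 - 12096) + 0) + 348 = (-1518 + 0) + 348 = -1518 + 348 = -1170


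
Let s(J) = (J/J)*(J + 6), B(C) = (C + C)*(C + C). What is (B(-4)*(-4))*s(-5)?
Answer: -256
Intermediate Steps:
B(C) = 4*C² (B(C) = (2*C)*(2*C) = 4*C²)
s(J) = 6 + J (s(J) = 1*(6 + J) = 6 + J)
(B(-4)*(-4))*s(-5) = ((4*(-4)²)*(-4))*(6 - 5) = ((4*16)*(-4))*1 = (64*(-4))*1 = -256*1 = -256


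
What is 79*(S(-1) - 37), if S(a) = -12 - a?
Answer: -3792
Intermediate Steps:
79*(S(-1) - 37) = 79*((-12 - 1*(-1)) - 37) = 79*((-12 + 1) - 37) = 79*(-11 - 37) = 79*(-48) = -3792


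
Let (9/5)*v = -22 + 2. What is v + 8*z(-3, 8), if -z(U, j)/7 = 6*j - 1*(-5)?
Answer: -26812/9 ≈ -2979.1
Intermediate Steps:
z(U, j) = -35 - 42*j (z(U, j) = -7*(6*j - 1*(-5)) = -7*(6*j + 5) = -7*(5 + 6*j) = -35 - 42*j)
v = -100/9 (v = 5*(-22 + 2)/9 = (5/9)*(-20) = -100/9 ≈ -11.111)
v + 8*z(-3, 8) = -100/9 + 8*(-35 - 42*8) = -100/9 + 8*(-35 - 336) = -100/9 + 8*(-371) = -100/9 - 2968 = -26812/9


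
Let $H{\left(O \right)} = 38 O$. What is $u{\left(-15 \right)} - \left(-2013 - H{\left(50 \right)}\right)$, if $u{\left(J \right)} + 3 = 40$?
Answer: $3950$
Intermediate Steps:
$u{\left(J \right)} = 37$ ($u{\left(J \right)} = -3 + 40 = 37$)
$u{\left(-15 \right)} - \left(-2013 - H{\left(50 \right)}\right) = 37 - \left(-2013 - 38 \cdot 50\right) = 37 - \left(-2013 - 1900\right) = 37 - -3913 = 37 + 3913 = 3950$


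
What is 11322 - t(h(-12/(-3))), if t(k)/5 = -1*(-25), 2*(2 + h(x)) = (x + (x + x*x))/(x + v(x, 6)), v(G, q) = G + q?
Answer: 11197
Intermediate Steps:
h(x) = -2 + (x**2 + 2*x)/(2*(6 + 2*x)) (h(x) = -2 + ((x + (x + x*x))/(x + (x + 6)))/2 = -2 + ((x + (x + x**2))/(x + (6 + x)))/2 = -2 + ((x**2 + 2*x)/(6 + 2*x))/2 = -2 + (x**2 + 2*x)/(2*(6 + 2*x)))
t(k) = 125 (t(k) = 5*(-1*(-25)) = 5*25 = 125)
11322 - t(h(-12/(-3))) = 11322 - 1*125 = 11322 - 125 = 11197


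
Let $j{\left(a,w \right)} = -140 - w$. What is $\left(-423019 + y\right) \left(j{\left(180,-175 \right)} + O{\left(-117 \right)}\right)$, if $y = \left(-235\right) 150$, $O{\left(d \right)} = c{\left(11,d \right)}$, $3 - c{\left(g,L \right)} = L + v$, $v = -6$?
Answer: $-73781309$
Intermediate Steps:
$c{\left(g,L \right)} = 9 - L$ ($c{\left(g,L \right)} = 3 - \left(L - 6\right) = 3 - \left(-6 + L\right) = 9 - L$)
$O{\left(d \right)} = 9 - d$
$y = -35250$
$\left(-423019 + y\right) \left(j{\left(180,-175 \right)} + O{\left(-117 \right)}\right) = \left(-423019 - 35250\right) \left(\left(-140 - -175\right) + \left(9 - -117\right)\right) = - 458269 \left(\left(-140 + 175\right) + \left(9 + 117\right)\right) = - 458269 \left(35 + 126\right) = \left(-458269\right) 161 = -73781309$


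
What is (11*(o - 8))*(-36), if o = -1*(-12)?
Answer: -1584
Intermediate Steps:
o = 12
(11*(o - 8))*(-36) = (11*(12 - 8))*(-36) = (11*4)*(-36) = 44*(-36) = -1584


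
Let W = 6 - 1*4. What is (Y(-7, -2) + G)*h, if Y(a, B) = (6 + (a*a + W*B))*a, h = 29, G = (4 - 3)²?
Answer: -10324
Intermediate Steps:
W = 2 (W = 6 - 4 = 2)
G = 1 (G = 1² = 1)
Y(a, B) = a*(6 + a² + 2*B) (Y(a, B) = (6 + (a*a + 2*B))*a = (6 + (a² + 2*B))*a = (6 + a² + 2*B)*a = a*(6 + a² + 2*B))
(Y(-7, -2) + G)*h = (-7*(6 + (-7)² + 2*(-2)) + 1)*29 = (-7*(6 + 49 - 4) + 1)*29 = (-7*51 + 1)*29 = (-357 + 1)*29 = -356*29 = -10324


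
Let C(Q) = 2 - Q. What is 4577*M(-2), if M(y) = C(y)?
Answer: 18308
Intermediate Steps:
M(y) = 2 - y
4577*M(-2) = 4577*(2 - 1*(-2)) = 4577*(2 + 2) = 4577*4 = 18308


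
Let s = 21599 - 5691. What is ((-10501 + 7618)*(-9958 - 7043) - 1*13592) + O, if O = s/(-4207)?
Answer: 206144208329/4207 ≈ 4.9000e+7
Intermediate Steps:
s = 15908
O = -15908/4207 (O = 15908/(-4207) = 15908*(-1/4207) = -15908/4207 ≈ -3.7813)
((-10501 + 7618)*(-9958 - 7043) - 1*13592) + O = ((-10501 + 7618)*(-9958 - 7043) - 1*13592) - 15908/4207 = (-2883*(-17001) - 13592) - 15908/4207 = (49013883 - 13592) - 15908/4207 = 49000291 - 15908/4207 = 206144208329/4207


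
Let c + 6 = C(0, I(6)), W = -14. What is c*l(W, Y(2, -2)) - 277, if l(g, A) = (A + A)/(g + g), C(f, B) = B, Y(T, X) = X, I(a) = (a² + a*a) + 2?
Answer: -1871/7 ≈ -267.29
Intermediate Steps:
I(a) = 2 + 2*a² (I(a) = (a² + a²) + 2 = 2*a² + 2 = 2 + 2*a²)
c = 68 (c = -6 + (2 + 2*6²) = -6 + (2 + 2*36) = -6 + (2 + 72) = -6 + 74 = 68)
l(g, A) = A/g (l(g, A) = (2*A)/((2*g)) = (2*A)*(1/(2*g)) = A/g)
c*l(W, Y(2, -2)) - 277 = 68*(-2/(-14)) - 277 = 68*(-2*(-1/14)) - 277 = 68*(⅐) - 277 = 68/7 - 277 = -1871/7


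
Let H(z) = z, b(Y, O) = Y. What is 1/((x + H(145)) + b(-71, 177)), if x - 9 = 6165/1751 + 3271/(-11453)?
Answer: 20054203/1729379073 ≈ 0.011596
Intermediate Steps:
x = 245368051/20054203 (x = 9 + (6165/1751 + 3271/(-11453)) = 9 + (6165*(1/1751) + 3271*(-1/11453)) = 9 + (6165/1751 - 3271/11453) = 9 + 64880224/20054203 = 245368051/20054203 ≈ 12.235)
1/((x + H(145)) + b(-71, 177)) = 1/((245368051/20054203 + 145) - 71) = 1/(3153227486/20054203 - 71) = 1/(1729379073/20054203) = 20054203/1729379073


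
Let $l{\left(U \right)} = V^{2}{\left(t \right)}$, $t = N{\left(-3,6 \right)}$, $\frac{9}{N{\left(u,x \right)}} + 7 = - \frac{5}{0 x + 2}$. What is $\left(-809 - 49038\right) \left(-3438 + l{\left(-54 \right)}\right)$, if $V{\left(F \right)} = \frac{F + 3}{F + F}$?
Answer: $\frac{24669429841}{144} \approx 1.7132 \cdot 10^{8}$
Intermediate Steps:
$N{\left(u,x \right)} = - \frac{18}{19}$ ($N{\left(u,x \right)} = \frac{9}{-7 - \frac{5}{0 x + 2}} = \frac{9}{-7 - \frac{5}{0 + 2}} = \frac{9}{-7 - \frac{5}{2}} = \frac{9}{- \frac{19}{2}} = 9 \left(- \frac{2}{19}\right) = - \frac{18}{19}$)
$t = - \frac{18}{19} \approx -0.94737$
$V{\left(F \right)} = \frac{3 + F}{2 F}$
$l{\left(U \right)} = \frac{169}{144}$ ($l{\left(U \right)} = \left(\frac{3 - \frac{18}{19}}{2 \left(- \frac{18}{19}\right)}\right)^{2} = \left(\frac{1}{2} \left(- \frac{19}{18}\right) \frac{39}{19}\right)^{2} = \left(- \frac{13}{12}\right)^{2} = \frac{169}{144}$)
$\left(-809 - 49038\right) \left(-3438 + l{\left(-54 \right)}\right) = \left(-809 - 49038\right) \left(-3438 + \frac{169}{144}\right) = \left(-49847\right) \left(- \frac{494903}{144}\right) = \frac{24669429841}{144}$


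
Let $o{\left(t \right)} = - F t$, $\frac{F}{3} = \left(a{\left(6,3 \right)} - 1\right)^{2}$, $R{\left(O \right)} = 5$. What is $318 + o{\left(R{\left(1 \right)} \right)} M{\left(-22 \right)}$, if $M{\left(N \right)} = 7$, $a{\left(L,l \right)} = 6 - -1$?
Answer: $-3462$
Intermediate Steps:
$a{\left(L,l \right)} = 7$ ($a{\left(L,l \right)} = 6 + 1 = 7$)
$F = 108$ ($F = 3 \left(7 - 1\right)^{2} = 3 \cdot 6^{2} = 3 \cdot 36 = 108$)
$o{\left(t \right)} = - 108 t$ ($o{\left(t \right)} = \left(-1\right) 108 t = - 108 t$)
$318 + o{\left(R{\left(1 \right)} \right)} M{\left(-22 \right)} = 318 + \left(-108\right) 5 \cdot 7 = 318 - 3780 = -3462$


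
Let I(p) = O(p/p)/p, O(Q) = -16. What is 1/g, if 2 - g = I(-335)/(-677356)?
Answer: 56728565/113457134 ≈ 0.50000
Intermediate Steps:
I(p) = -16/p
g = 113457134/56728565 (g = 2 - (-16/(-335))/(-677356) = 2 - (-16*(-1/335))*(-1)/677356 = 2 - 16*(-1)/(335*677356) = 2 - 1*(-4/56728565) = 2 + 4/56728565 = 113457134/56728565 ≈ 2.0000)
1/g = 1/(113457134/56728565) = 56728565/113457134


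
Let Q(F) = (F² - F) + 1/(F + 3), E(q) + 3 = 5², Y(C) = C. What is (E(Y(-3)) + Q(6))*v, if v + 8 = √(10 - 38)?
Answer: -3752/9 + 938*I*√7/9 ≈ -416.89 + 275.75*I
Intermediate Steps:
v = -8 + 2*I*√7 (v = -8 + √(10 - 38) = -8 + √(-28) = -8 + 2*I*√7 ≈ -8.0 + 5.2915*I)
E(q) = 22 (E(q) = -3 + 5² = -3 + 25 = 22)
Q(F) = F² + 1/(3 + F) - F (Q(F) = (F² - F) + 1/(3 + F) = F² + 1/(3 + F) - F)
(E(Y(-3)) + Q(6))*v = (22 + (1 + 6³ - 3*6 + 2*6²)/(3 + 6))*(-8 + 2*I*√7) = (22 + (1 + 216 - 18 + 2*36)/9)*(-8 + 2*I*√7) = (22 + (1 + 216 - 18 + 72)/9)*(-8 + 2*I*√7) = (22 + (⅑)*271)*(-8 + 2*I*√7) = (22 + 271/9)*(-8 + 2*I*√7) = 469*(-8 + 2*I*√7)/9 = -3752/9 + 938*I*√7/9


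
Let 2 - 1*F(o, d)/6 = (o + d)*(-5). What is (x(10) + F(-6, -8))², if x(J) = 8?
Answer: 160000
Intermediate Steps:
F(o, d) = 12 + 30*d + 30*o (F(o, d) = 12 - 6*(o + d)*(-5) = 12 - 6*(d + o)*(-5) = 12 - 6*(-5*d - 5*o) = 12 + (30*d + 30*o) = 12 + 30*d + 30*o)
(x(10) + F(-6, -8))² = (8 + (12 + 30*(-8) + 30*(-6)))² = (8 + (12 - 240 - 180))² = (8 - 408)² = (-400)² = 160000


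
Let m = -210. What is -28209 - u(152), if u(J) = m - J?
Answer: -27847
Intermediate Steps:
u(J) = -210 - J
-28209 - u(152) = -28209 - (-210 - 1*152) = -28209 - (-210 - 152) = -28209 - 1*(-362) = -28209 + 362 = -27847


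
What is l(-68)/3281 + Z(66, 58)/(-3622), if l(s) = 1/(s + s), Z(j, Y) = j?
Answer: -14726939/808097176 ≈ -0.018224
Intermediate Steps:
l(s) = 1/(2*s)
l(-68)/3281 + Z(66, 58)/(-3622) = ((½)/(-68))/3281 + 66/(-3622) = ((½)*(-1/68))*(1/3281) + 66*(-1/3622) = -1/136*1/3281 - 33/1811 = -1/446216 - 33/1811 = -14726939/808097176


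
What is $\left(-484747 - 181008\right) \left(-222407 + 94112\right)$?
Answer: $85413037725$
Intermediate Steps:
$\left(-484747 - 181008\right) \left(-222407 + 94112\right) = \left(-665755\right) \left(-128295\right) = 85413037725$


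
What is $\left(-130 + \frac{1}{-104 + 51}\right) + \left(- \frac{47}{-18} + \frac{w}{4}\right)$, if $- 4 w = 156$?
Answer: $- \frac{261697}{1908} \approx -137.16$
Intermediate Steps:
$w = -39$ ($w = \left(- \frac{1}{4}\right) 156 = -39$)
$\left(-130 + \frac{1}{-104 + 51}\right) + \left(- \frac{47}{-18} + \frac{w}{4}\right) = \left(-130 + \frac{1}{-104 + 51}\right) - \left(- \frac{47}{18} + \frac{39}{4}\right) = \left(-130 + \frac{1}{-53}\right) - \frac{257}{36} = \left(-130 - \frac{1}{53}\right) + \left(\frac{47}{18} - \frac{39}{4}\right) = - \frac{6891}{53} - \frac{257}{36} = - \frac{261697}{1908}$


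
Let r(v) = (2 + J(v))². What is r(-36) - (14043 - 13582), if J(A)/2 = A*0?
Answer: -457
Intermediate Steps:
J(A) = 0 (J(A) = 2*(A*0) = 2*0 = 0)
r(v) = 4 (r(v) = (2 + 0)² = 2² = 4)
r(-36) - (14043 - 13582) = 4 - (14043 - 13582) = 4 - 1*461 = 4 - 461 = -457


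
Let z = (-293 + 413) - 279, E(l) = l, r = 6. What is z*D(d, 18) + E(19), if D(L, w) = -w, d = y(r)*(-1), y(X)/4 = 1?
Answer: 2881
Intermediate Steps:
y(X) = 4 (y(X) = 4*1 = 4)
d = -4 (d = 4*(-1) = -4)
z = -159 (z = 120 - 279 = -159)
z*D(d, 18) + E(19) = -(-159)*18 + 19 = -159*(-18) + 19 = 2862 + 19 = 2881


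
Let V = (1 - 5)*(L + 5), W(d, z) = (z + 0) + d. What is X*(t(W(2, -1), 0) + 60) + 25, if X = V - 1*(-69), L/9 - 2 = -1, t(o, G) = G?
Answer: 805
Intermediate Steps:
W(d, z) = d + z (W(d, z) = z + d = d + z)
L = 9 (L = 18 + 9*(-1) = 18 - 9 = 9)
V = -56 (V = (1 - 5)*(9 + 5) = -4*14 = -56)
X = 13 (X = -56 - 1*(-69) = -56 + 69 = 13)
X*(t(W(2, -1), 0) + 60) + 25 = 13*(0 + 60) + 25 = 13*60 + 25 = 780 + 25 = 805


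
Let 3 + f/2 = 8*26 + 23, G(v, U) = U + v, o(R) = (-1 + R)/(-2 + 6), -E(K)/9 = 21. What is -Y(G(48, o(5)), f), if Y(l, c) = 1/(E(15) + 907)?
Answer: -1/718 ≈ -0.0013928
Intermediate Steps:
E(K) = -189 (E(K) = -9*21 = -189)
o(R) = -¼ + R/4 (o(R) = (-1 + R)/4 = (-1 + R)*(¼) = -¼ + R/4)
f = 456 (f = -6 + 2*(8*26 + 23) = -6 + 2*(208 + 23) = -6 + 2*231 = -6 + 462 = 456)
Y(l, c) = 1/718 (Y(l, c) = 1/(-189 + 907) = 1/718)
-Y(G(48, o(5)), f) = -1*1/718 = -1/718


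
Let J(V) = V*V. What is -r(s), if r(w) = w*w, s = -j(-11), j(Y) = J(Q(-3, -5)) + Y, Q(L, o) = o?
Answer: -196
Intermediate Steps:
J(V) = V²
j(Y) = 25 + Y (j(Y) = (-5)² + Y = 25 + Y)
s = -14 (s = -(25 - 11) = -1*14 = -14)
r(w) = w²
-r(s) = -1*(-14)² = -1*196 = -196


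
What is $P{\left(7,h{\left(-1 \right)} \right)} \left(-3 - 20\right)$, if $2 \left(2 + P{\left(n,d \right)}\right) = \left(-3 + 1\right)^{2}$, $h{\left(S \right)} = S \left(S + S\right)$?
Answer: $0$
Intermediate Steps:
$h{\left(S \right)} = 2 S^{2}$ ($h{\left(S \right)} = S 2 S = 2 S^{2}$)
$P{\left(n,d \right)} = 0$ ($P{\left(n,d \right)} = -2 + \frac{\left(-3 + 1\right)^{2}}{2} = -2 + \frac{\left(-2\right)^{2}}{2} = -2 + \frac{1}{2} \cdot 4 = -2 + 2 = 0$)
$P{\left(7,h{\left(-1 \right)} \right)} \left(-3 - 20\right) = 0 \left(-3 - 20\right) = 0 \left(-23\right) = 0$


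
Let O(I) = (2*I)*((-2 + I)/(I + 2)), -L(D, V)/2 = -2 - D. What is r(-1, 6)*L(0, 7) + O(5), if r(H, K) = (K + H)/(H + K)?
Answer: 58/7 ≈ 8.2857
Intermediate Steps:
r(H, K) = 1 (r(H, K) = (H + K)/(H + K) = 1)
L(D, V) = 4 + 2*D (L(D, V) = -2*(-2 - D) = 4 + 2*D)
O(I) = 2*I*(-2 + I)/(2 + I) (O(I) = (2*I)*((-2 + I)/(2 + I)) = 2*I*(-2 + I)/(2 + I))
r(-1, 6)*L(0, 7) + O(5) = 1*(4 + 2*0) + 2*5*(-2 + 5)/(2 + 5) = 1*(4 + 0) + 2*5*3/7 = 1*4 + 2*5*(1/7)*3 = 4 + 30/7 = 58/7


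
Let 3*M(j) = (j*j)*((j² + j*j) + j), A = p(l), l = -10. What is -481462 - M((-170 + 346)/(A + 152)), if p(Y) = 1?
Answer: -791499243685346/1643943843 ≈ -4.8146e+5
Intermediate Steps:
A = 1
M(j) = j²*(j + 2*j²)/3 (M(j) = ((j*j)*((j² + j*j) + j))/3 = (j²*((j² + j²) + j))/3 = (j²*(2*j² + j))/3 = (j²*(j + 2*j²))/3 = j²*(j + 2*j²)/3)
-481462 - M((-170 + 346)/(A + 152)) = -481462 - ((-170 + 346)/(1 + 152))³*(1 + 2*((-170 + 346)/(1 + 152)))/3 = -481462 - (176/153)³*(1 + 2*(176/153))/3 = -481462 - 5451776*(1 + 352/153)/(3*3581577) = -481462 - 5451776*505/(3*3581577*153) = -481462 - 1*2753146880/1643943843 = -481462 - 2753146880/1643943843 = -791499243685346/1643943843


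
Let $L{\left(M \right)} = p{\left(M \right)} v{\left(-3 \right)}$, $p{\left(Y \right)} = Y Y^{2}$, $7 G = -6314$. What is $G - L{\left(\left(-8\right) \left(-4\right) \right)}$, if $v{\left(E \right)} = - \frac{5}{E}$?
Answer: $- \frac{166546}{3} \approx -55515.0$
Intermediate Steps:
$G = -902$ ($G = \frac{1}{7} \left(-6314\right) = -902$)
$p{\left(Y \right)} = Y^{3}$
$L{\left(M \right)} = \frac{5 M^{3}}{3}$ ($L{\left(M \right)} = M^{3} \left(- \frac{5}{-3}\right) = M^{3} \left(\left(-5\right) \left(- \frac{1}{3}\right)\right) = M^{3} \cdot \frac{5}{3} = \frac{5 M^{3}}{3}$)
$G - L{\left(\left(-8\right) \left(-4\right) \right)} = -902 - \frac{5 \left(\left(-8\right) \left(-4\right)\right)^{3}}{3} = -902 - \frac{5 \cdot 32^{3}}{3} = -902 - \frac{5}{3} \cdot 32768 = -902 - \frac{163840}{3} = - \frac{166546}{3}$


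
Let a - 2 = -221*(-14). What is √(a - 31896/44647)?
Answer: 12*√42847234783/44647 ≈ 55.635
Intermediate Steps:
a = 3096 (a = 2 - 221*(-14) = 2 + 3094 = 3096)
√(a - 31896/44647) = √(3096 - 31896/44647) = √(138195216/44647) = 12*√42847234783/44647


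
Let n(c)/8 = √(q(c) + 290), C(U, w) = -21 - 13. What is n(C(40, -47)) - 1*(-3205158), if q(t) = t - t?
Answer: 3205158 + 8*√290 ≈ 3.2053e+6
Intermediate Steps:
q(t) = 0
C(U, w) = -34
n(c) = 8*√290 (n(c) = 8*√(0 + 290) = 8*√290)
n(C(40, -47)) - 1*(-3205158) = 8*√290 - 1*(-3205158) = 8*√290 + 3205158 = 3205158 + 8*√290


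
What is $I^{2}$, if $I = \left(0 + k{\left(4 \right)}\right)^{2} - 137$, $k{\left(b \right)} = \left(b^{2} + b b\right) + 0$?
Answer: $786769$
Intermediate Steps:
$k{\left(b \right)} = 2 b^{2}$ ($k{\left(b \right)} = \left(b^{2} + b^{2}\right) + 0 = 2 b^{2} + 0 = 2 b^{2}$)
$I = 887$ ($I = \left(0 + 2 \cdot 4^{2}\right)^{2} - 137 = \left(0 + 2 \cdot 16\right)^{2} - 137 = \left(0 + 32\right)^{2} - 137 = 32^{2} - 137 = 1024 - 137 = 887$)
$I^{2} = 887^{2} = 786769$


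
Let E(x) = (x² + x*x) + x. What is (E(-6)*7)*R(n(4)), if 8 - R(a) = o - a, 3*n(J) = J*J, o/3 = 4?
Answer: 616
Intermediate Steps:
o = 12 (o = 3*4 = 12)
n(J) = J²/3 (n(J) = (J*J)/3 = J²/3)
E(x) = x + 2*x² (E(x) = (x² + x²) + x = 2*x² + x = x + 2*x²)
R(a) = -4 + a (R(a) = 8 - (12 - a) = 8 + (-12 + a) = -4 + a)
(E(-6)*7)*R(n(4)) = (-6*(1 + 2*(-6))*7)*(-4 + (⅓)*4²) = (-6*(1 - 12)*7)*(-4 + (⅓)*16) = (-6*(-11)*7)*(-4 + 16/3) = (66*7)*(4/3) = 462*(4/3) = 616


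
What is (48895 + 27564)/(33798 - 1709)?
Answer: 76459/32089 ≈ 2.3827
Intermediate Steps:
(48895 + 27564)/(33798 - 1709) = 76459/32089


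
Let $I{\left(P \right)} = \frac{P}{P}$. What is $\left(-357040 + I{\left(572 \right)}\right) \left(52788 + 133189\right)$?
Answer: $-66401042103$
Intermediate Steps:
$I{\left(P \right)} = 1$
$\left(-357040 + I{\left(572 \right)}\right) \left(52788 + 133189\right) = \left(-357040 + 1\right) \left(52788 + 133189\right) = \left(-357039\right) 185977 = -66401042103$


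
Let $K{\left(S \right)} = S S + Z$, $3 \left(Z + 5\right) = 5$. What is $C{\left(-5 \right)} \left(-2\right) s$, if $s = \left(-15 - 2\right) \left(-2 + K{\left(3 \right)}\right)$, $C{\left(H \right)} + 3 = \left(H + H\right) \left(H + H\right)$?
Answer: $\frac{36278}{3} \approx 12093.0$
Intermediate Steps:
$Z = - \frac{10}{3}$ ($Z = -5 + \frac{1}{3} \cdot 5 = -5 + \frac{5}{3} = - \frac{10}{3} \approx -3.3333$)
$C{\left(H \right)} = -3 + 4 H^{2}$ ($C{\left(H \right)} = -3 + \left(H + H\right) \left(H + H\right) = -3 + 2 H 2 H = -3 + 4 H^{2}$)
$K{\left(S \right)} = - \frac{10}{3} + S^{2}$ ($K{\left(S \right)} = S S - \frac{10}{3} = S^{2} - \frac{10}{3} = - \frac{10}{3} + S^{2}$)
$s = - \frac{187}{3}$ ($s = \left(-15 - 2\right) \left(-2 - \left(\frac{10}{3} - 3^{2}\right)\right) = - 17 \left(-2 + \left(- \frac{10}{3} + 9\right)\right) = - 17 \left(-2 + \frac{17}{3}\right) = \left(-17\right) \frac{11}{3} = - \frac{187}{3} \approx -62.333$)
$C{\left(-5 \right)} \left(-2\right) s = \left(-3 + 4 \left(-5\right)^{2}\right) \left(-2\right) \left(- \frac{187}{3}\right) = \left(-3 + 4 \cdot 25\right) \left(-2\right) \left(- \frac{187}{3}\right) = \left(-3 + 100\right) \left(-2\right) \left(- \frac{187}{3}\right) = 97 \left(-2\right) \left(- \frac{187}{3}\right) = \left(-194\right) \left(- \frac{187}{3}\right) = \frac{36278}{3}$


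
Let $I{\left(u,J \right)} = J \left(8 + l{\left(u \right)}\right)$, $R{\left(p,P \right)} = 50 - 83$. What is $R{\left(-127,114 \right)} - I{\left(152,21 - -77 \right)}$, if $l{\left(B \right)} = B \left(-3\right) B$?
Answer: $6791759$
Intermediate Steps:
$l{\left(B \right)} = - 3 B^{2}$ ($l{\left(B \right)} = - 3 B B = - 3 B^{2}$)
$R{\left(p,P \right)} = -33$ ($R{\left(p,P \right)} = 50 - 83 = -33$)
$I{\left(u,J \right)} = J \left(8 - 3 u^{2}\right)$
$R{\left(-127,114 \right)} - I{\left(152,21 - -77 \right)} = -33 - \left(21 - -77\right) \left(8 - 3 \cdot 152^{2}\right) = -33 - \left(21 + 77\right) \left(8 - 69312\right) = -33 - 98 \left(8 - 69312\right) = -33 - 98 \left(-69304\right) = -33 - -6791792 = -33 + 6791792 = 6791759$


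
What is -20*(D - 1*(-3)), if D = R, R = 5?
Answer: -160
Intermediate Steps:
D = 5
-20*(D - 1*(-3)) = -20*(5 - 1*(-3)) = -20*(5 + 3) = -20*8 = -160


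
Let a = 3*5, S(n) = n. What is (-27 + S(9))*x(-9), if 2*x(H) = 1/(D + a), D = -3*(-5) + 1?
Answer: -9/31 ≈ -0.29032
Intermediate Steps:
a = 15
D = 16 (D = 15 + 1 = 16)
x(H) = 1/62 (x(H) = 1/(2*(16 + 15)) = (½)/31 = (½)*(1/31) = 1/62)
(-27 + S(9))*x(-9) = (-27 + 9)*(1/62) = -18*1/62 = -9/31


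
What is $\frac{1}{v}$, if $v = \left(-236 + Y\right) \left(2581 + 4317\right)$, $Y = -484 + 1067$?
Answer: $\frac{1}{2393606} \approx 4.1778 \cdot 10^{-7}$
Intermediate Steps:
$Y = 583$
$v = 2393606$ ($v = \left(-236 + 583\right) \left(2581 + 4317\right) = 347 \cdot 6898 = 2393606$)
$\frac{1}{v} = \frac{1}{2393606}$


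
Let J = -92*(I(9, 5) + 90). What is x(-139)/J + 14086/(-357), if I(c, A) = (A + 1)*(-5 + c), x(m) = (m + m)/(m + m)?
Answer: -16414925/416024 ≈ -39.457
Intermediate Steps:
x(m) = 1 (x(m) = (2*m)/((2*m)) = (2*m)*(1/(2*m)) = 1)
I(c, A) = (1 + A)*(-5 + c)
J = -10488 (J = -92*((-5 + 9 - 5*5 + 5*9) + 90) = -92*((-5 + 9 - 25 + 45) + 90) = -92*(24 + 90) = -92*114 = -10488)
x(-139)/J + 14086/(-357) = 1/(-10488) + 14086/(-357) = 1*(-1/10488) + 14086*(-1/357) = -1/10488 - 14086/357 = -16414925/416024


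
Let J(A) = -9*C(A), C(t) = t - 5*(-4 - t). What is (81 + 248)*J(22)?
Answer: -450072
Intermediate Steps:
C(t) = 20 + 6*t (C(t) = t + (20 + 5*t) = 20 + 6*t)
J(A) = -180 - 54*A (J(A) = -9*(20 + 6*A) = -180 - 54*A)
(81 + 248)*J(22) = (81 + 248)*(-180 - 54*22) = 329*(-180 - 1188) = 329*(-1368) = -450072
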